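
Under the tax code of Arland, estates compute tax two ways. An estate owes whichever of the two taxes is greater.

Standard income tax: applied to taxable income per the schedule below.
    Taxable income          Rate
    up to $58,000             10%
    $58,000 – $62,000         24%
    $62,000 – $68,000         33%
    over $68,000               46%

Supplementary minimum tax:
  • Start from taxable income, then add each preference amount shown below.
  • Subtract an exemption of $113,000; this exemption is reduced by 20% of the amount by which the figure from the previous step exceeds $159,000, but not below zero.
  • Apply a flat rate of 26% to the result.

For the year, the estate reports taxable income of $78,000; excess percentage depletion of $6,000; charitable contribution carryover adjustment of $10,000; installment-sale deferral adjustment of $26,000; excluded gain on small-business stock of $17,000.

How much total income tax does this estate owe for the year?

Standard income tax:
  $58,000 × 10% = $5,800
  $4,000 × 24% = $960
  $6,000 × 33% = $1,980
  $10,000 × 46% = $4,600
  → $13,340

Supplementary minimum tax:
  Adjusted income: $78,000 + $6,000 + $10,000 + $26,000 + $17,000 = $137,000
  Exemption: $137,000 ≤ $159,000, so full $113,000 applies
  Base: $137,000 − $113,000 = $24,000
  $24,000 × 26% = $6,240

$13,340 > $6,240, so the standard income tax governs.

$13,340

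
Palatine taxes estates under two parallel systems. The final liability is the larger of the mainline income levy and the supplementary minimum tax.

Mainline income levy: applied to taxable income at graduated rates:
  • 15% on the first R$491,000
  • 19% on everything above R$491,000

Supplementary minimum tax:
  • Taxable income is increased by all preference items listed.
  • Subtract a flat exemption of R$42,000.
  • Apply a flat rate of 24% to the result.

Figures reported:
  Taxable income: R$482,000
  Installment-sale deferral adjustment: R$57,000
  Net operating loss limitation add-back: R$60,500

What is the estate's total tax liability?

Mainline income levy:
  R$482,000 × 15% = R$72,300

Supplementary minimum tax:
  Adjusted income: R$482,000 + R$57,000 + R$60,500 = R$599,500
  Less exemption R$42,000 → base R$557,500
  R$557,500 × 24% = R$133,800

R$133,800 > R$72,300, so the supplementary minimum tax is the binding amount.

R$133,800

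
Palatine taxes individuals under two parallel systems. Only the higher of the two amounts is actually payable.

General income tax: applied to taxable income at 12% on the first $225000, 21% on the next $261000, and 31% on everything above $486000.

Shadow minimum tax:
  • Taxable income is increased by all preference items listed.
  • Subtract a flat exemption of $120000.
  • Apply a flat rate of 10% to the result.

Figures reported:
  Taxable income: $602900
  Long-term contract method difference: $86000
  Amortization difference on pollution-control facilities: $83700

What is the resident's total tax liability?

$118049

Shadow minimum tax:
  Adjusted income: $602900 + $86000 + $83700 = $772600
  Less exemption $120000 → base $652600
  $652600 × 10% = $65260

General income tax:
  $225000 × 12% = $27000
  $261000 × 21% = $54810
  $116900 × 31% = $36239
  → $118049

$118049 > $65260, so the general income tax governs.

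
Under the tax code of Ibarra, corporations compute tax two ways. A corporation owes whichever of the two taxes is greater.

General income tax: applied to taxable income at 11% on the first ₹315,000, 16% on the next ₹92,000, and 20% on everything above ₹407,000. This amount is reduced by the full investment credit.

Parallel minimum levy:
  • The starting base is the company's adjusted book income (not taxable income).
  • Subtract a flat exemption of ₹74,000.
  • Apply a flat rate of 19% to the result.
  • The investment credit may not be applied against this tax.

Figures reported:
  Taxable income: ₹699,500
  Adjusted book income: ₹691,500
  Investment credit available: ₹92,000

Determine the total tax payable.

General income tax:
  ₹315,000 × 11% = ₹34,650
  ₹92,000 × 16% = ₹14,720
  ₹292,500 × 20% = ₹58,500
  → ₹107,870
  Less investment credit ₹92,000 → ₹15,870

Parallel minimum levy:
  Base (adjusted book income): ₹691,500
  Less exemption ₹74,000 → base ₹617,500
  ₹617,500 × 19% = ₹117,325

₹117,325 > ₹15,870, so the parallel minimum levy is the binding amount.

₹117,325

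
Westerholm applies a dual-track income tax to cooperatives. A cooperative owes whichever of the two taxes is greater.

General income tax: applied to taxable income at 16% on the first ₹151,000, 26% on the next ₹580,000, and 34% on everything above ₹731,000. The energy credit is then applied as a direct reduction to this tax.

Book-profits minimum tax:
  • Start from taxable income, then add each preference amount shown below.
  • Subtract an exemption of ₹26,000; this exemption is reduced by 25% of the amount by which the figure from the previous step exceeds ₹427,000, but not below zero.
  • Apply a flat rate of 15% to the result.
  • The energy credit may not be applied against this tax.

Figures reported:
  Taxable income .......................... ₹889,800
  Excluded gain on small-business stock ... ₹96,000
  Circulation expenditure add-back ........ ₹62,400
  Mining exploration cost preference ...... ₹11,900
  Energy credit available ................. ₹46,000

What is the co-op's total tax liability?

Book-profits minimum tax:
  Adjusted income: ₹889,800 + ₹96,000 + ₹62,400 + ₹11,900 = ₹1,060,100
  Exemption: 25% × (₹1,060,100 − ₹427,000) = ₹158,275 ≥ ₹26,000, so the exemption is fully phased out
  Base: ₹1,060,100 − ₹0 = ₹1,060,100
  ₹1,060,100 × 15% = ₹159,015

General income tax:
  ₹151,000 × 16% = ₹24,160
  ₹580,000 × 26% = ₹150,800
  ₹158,800 × 34% = ₹53,992
  → ₹228,952
  Less energy credit ₹46,000 → ₹182,952

₹182,952 > ₹159,015, so the general income tax governs.

₹182,952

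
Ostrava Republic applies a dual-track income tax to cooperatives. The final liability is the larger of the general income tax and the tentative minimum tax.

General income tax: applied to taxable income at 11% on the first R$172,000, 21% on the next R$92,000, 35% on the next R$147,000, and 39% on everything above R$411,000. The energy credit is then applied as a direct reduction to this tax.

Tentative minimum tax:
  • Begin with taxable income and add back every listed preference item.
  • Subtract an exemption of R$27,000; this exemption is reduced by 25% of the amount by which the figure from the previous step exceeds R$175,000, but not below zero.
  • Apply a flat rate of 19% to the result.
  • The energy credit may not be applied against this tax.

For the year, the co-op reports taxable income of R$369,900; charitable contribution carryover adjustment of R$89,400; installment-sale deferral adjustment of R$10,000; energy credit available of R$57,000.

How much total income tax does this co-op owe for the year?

Tentative minimum tax:
  Adjusted income: R$369,900 + R$89,400 + R$10,000 = R$469,300
  Exemption: 25% × (R$469,300 − R$175,000) = R$73,575 ≥ R$27,000, so the exemption is fully phased out
  Base: R$469,300 − R$0 = R$469,300
  R$469,300 × 19% = R$89,167

General income tax:
  R$172,000 × 11% = R$18,920
  R$92,000 × 21% = R$19,320
  R$105,900 × 35% = R$37,065
  → R$75,305
  Less energy credit R$57,000 → R$18,305

R$89,167 > R$18,305, so the tentative minimum tax is the binding amount.

R$89,167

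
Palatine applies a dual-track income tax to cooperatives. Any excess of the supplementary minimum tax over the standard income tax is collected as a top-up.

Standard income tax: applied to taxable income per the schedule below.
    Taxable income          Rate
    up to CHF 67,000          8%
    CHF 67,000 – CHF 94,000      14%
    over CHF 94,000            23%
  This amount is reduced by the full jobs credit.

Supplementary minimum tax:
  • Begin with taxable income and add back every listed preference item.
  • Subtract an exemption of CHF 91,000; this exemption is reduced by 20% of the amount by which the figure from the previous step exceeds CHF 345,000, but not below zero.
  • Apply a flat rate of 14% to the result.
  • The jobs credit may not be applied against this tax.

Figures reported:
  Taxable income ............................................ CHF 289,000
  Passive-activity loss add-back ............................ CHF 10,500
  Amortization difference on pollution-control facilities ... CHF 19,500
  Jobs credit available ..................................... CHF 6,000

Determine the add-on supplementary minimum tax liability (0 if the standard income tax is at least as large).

CHF 0

Supplementary minimum tax:
  Adjusted income: CHF 289,000 + CHF 10,500 + CHF 19,500 = CHF 319,000
  Exemption: CHF 319,000 ≤ CHF 345,000, so full CHF 91,000 applies
  Base: CHF 319,000 − CHF 91,000 = CHF 228,000
  CHF 228,000 × 14% = CHF 31,920

Standard income tax:
  CHF 67,000 × 8% = CHF 5,360
  CHF 27,000 × 14% = CHF 3,780
  CHF 195,000 × 23% = CHF 44,850
  → CHF 53,990
  Less jobs credit CHF 6,000 → CHF 47,990

CHF 31,920 ≤ CHF 47,990, so no add-on is due.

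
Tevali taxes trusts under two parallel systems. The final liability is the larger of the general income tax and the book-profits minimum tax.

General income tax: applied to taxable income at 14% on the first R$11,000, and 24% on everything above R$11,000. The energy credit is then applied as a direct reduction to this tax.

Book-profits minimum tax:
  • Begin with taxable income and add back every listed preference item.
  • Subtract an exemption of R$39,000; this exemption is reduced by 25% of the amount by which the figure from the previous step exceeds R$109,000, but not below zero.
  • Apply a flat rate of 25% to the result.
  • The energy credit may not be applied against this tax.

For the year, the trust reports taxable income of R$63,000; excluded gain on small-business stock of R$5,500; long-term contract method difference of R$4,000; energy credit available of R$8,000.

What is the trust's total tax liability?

R$8,375

General income tax:
  R$11,000 × 14% = R$1,540
  R$52,000 × 24% = R$12,480
  → R$14,020
  Less energy credit R$8,000 → R$6,020

Book-profits minimum tax:
  Adjusted income: R$63,000 + R$5,500 + R$4,000 = R$72,500
  Exemption: R$72,500 ≤ R$109,000, so full R$39,000 applies
  Base: R$72,500 − R$39,000 = R$33,500
  R$33,500 × 25% = R$8,375

R$8,375 > R$6,020, so the book-profits minimum tax is the binding amount.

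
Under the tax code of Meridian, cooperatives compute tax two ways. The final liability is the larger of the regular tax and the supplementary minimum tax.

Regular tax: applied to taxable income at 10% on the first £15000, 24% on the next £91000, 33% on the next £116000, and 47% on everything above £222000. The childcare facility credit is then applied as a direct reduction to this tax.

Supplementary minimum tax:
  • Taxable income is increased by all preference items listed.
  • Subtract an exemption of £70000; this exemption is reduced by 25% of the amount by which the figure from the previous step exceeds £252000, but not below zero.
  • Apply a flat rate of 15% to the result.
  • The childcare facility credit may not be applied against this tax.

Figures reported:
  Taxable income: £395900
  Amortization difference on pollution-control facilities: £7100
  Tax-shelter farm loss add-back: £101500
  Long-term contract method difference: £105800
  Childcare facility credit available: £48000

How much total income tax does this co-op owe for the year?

Regular tax:
  £15000 × 10% = £1500
  £91000 × 24% = £21840
  £116000 × 33% = £38280
  £173900 × 47% = £81733
  → £143353
  Less childcare facility credit £48000 → £95353

Supplementary minimum tax:
  Adjusted income: £395900 + £7100 + £101500 + £105800 = £610300
  Exemption: 25% × (£610300 − £252000) = £89575 ≥ £70000, so the exemption is fully phased out
  Base: £610300 − £0 = £610300
  £610300 × 15% = £91545

£95353 > £91545, so the regular tax governs.

£95353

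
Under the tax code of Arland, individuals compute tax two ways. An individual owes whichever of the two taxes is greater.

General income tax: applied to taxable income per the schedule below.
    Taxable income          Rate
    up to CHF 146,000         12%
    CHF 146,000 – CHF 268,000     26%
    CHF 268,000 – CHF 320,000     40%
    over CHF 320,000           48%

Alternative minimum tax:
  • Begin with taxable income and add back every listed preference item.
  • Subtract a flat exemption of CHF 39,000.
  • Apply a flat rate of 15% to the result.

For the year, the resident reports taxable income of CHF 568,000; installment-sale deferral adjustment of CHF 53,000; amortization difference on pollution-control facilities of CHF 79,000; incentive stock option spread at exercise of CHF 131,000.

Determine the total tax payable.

CHF 189,080

General income tax:
  CHF 146,000 × 12% = CHF 17,520
  CHF 122,000 × 26% = CHF 31,720
  CHF 52,000 × 40% = CHF 20,800
  CHF 248,000 × 48% = CHF 119,040
  → CHF 189,080

Alternative minimum tax:
  Adjusted income: CHF 568,000 + CHF 53,000 + CHF 79,000 + CHF 131,000 = CHF 831,000
  Less exemption CHF 39,000 → base CHF 792,000
  CHF 792,000 × 15% = CHF 118,800

CHF 189,080 > CHF 118,800, so the general income tax governs.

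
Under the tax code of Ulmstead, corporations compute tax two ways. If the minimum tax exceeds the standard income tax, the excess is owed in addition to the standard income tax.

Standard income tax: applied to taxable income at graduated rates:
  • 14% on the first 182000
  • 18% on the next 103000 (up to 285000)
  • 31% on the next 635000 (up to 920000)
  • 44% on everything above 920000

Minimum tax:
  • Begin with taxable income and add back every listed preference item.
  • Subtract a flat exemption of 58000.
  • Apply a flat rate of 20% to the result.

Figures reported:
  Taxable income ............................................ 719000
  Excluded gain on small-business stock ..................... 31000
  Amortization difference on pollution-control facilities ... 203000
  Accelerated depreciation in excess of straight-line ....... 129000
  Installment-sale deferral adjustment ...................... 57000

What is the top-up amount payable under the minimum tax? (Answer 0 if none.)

Minimum tax:
  Adjusted income: 719000 + 31000 + 203000 + 129000 + 57000 = 1139000
  Less exemption 58000 → base 1081000
  1081000 × 20% = 216200

Standard income tax:
  182000 × 14% = 25480
  103000 × 18% = 18540
  434000 × 31% = 134540
  → 178560

Excess of minimum tax over standard income tax: 216200 − 178560 = 37640.

37640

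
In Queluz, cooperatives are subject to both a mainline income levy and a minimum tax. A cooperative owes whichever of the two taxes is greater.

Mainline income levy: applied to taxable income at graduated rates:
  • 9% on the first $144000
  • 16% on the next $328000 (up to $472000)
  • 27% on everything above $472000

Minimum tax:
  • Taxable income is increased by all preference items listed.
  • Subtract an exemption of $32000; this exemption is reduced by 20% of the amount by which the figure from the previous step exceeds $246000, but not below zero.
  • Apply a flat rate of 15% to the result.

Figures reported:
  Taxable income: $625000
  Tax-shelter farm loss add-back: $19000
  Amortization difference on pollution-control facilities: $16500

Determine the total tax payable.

Minimum tax:
  Adjusted income: $625000 + $19000 + $16500 = $660500
  Exemption: 20% × ($660500 − $246000) = $82900 ≥ $32000, so the exemption is fully phased out
  Base: $660500 − $0 = $660500
  $660500 × 15% = $99075

Mainline income levy:
  $144000 × 9% = $12960
  $328000 × 16% = $52480
  $153000 × 27% = $41310
  → $106750

$106750 > $99075, so the mainline income levy governs.

$106750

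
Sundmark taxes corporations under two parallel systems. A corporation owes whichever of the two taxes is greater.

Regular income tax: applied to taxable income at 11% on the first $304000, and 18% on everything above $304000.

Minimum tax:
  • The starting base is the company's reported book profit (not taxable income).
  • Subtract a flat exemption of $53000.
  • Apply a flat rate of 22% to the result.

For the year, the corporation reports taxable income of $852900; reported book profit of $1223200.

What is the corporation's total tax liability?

Minimum tax:
  Base (reported book profit): $1223200
  Less exemption $53000 → base $1170200
  $1170200 × 22% = $257444

Regular income tax:
  $304000 × 11% = $33440
  $548900 × 18% = $98802
  → $132242

$257444 > $132242, so the minimum tax is the binding amount.

$257444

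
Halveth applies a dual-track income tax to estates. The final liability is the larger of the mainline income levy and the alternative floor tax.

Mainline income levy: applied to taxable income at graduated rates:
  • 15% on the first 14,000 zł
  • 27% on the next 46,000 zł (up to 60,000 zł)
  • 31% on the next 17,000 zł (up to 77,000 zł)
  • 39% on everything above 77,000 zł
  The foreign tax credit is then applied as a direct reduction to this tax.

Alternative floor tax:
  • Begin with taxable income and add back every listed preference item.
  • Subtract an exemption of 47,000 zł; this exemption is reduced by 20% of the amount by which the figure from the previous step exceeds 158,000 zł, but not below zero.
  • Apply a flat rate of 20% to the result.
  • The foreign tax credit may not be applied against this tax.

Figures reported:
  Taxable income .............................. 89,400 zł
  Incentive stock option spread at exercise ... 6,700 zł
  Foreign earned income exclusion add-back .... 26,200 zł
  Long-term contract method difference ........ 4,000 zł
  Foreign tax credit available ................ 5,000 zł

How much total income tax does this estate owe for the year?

Alternative floor tax:
  Adjusted income: 89,400 zł + 6,700 zł + 26,200 zł + 4,000 zł = 126,300 zł
  Exemption: 126,300 zł ≤ 158,000 zł, so full 47,000 zł applies
  Base: 126,300 zł − 47,000 zł = 79,300 zł
  79,300 zł × 20% = 15,860 zł

Mainline income levy:
  14,000 zł × 15% = 2,100 zł
  46,000 zł × 27% = 12,420 zł
  17,000 zł × 31% = 5,270 zł
  12,400 zł × 39% = 4,836 zł
  → 24,626 zł
  Less foreign tax credit 5,000 zł → 19,626 zł

19,626 zł > 15,860 zł, so the mainline income levy governs.

19,626 zł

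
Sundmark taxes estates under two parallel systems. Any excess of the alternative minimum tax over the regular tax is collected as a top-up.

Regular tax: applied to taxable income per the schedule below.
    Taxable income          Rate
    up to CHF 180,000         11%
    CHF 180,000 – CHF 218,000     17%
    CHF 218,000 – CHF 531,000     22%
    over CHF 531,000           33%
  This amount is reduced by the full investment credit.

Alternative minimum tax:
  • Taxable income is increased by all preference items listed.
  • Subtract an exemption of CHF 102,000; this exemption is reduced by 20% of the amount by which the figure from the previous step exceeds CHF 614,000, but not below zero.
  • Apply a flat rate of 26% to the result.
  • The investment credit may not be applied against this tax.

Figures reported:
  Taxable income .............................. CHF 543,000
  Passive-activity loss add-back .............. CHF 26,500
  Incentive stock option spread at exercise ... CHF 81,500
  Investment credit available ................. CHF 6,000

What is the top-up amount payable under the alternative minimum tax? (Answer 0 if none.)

CHF 51,584

Alternative minimum tax:
  Adjusted income: CHF 543,000 + CHF 26,500 + CHF 81,500 = CHF 651,000
  Exemption: CHF 102,000 − 20% × (CHF 651,000 − CHF 614,000) = CHF 102,000 − CHF 7,400 = CHF 94,600
  Base: CHF 651,000 − CHF 94,600 = CHF 556,400
  CHF 556,400 × 26% = CHF 144,664

Regular tax:
  CHF 180,000 × 11% = CHF 19,800
  CHF 38,000 × 17% = CHF 6,460
  CHF 313,000 × 22% = CHF 68,860
  CHF 12,000 × 33% = CHF 3,960
  → CHF 99,080
  Less investment credit CHF 6,000 → CHF 93,080

Excess of alternative minimum tax over regular tax: CHF 144,664 − CHF 93,080 = CHF 51,584.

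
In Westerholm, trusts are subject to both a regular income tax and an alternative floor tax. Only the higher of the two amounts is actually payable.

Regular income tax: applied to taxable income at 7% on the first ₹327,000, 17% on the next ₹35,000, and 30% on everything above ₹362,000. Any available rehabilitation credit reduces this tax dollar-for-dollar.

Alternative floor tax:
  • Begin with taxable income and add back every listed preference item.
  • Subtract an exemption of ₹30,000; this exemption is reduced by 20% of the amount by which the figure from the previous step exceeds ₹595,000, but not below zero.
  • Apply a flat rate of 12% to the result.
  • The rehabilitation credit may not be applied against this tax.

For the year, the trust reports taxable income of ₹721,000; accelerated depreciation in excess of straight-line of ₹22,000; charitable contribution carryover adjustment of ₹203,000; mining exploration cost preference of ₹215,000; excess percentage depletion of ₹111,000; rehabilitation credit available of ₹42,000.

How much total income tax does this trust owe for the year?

Regular income tax:
  ₹327,000 × 7% = ₹22,890
  ₹35,000 × 17% = ₹5,950
  ₹359,000 × 30% = ₹107,700
  → ₹136,540
  Less rehabilitation credit ₹42,000 → ₹94,540

Alternative floor tax:
  Adjusted income: ₹721,000 + ₹22,000 + ₹203,000 + ₹215,000 + ₹111,000 = ₹1,272,000
  Exemption: 20% × (₹1,272,000 − ₹595,000) = ₹135,400 ≥ ₹30,000, so the exemption is fully phased out
  Base: ₹1,272,000 − ₹0 = ₹1,272,000
  ₹1,272,000 × 12% = ₹152,640

₹152,640 > ₹94,540, so the alternative floor tax is the binding amount.

₹152,640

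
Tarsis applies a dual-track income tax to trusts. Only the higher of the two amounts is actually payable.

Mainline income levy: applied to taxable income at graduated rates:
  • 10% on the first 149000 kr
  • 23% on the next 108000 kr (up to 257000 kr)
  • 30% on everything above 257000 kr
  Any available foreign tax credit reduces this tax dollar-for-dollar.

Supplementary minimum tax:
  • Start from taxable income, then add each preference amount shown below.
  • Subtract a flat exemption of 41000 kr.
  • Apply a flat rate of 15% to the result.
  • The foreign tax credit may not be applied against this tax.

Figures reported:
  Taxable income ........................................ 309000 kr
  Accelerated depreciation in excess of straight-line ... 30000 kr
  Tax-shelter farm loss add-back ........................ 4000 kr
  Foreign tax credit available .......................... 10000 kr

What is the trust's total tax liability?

Mainline income levy:
  149000 kr × 10% = 14900 kr
  108000 kr × 23% = 24840 kr
  52000 kr × 30% = 15600 kr
  → 55340 kr
  Less foreign tax credit 10000 kr → 45340 kr

Supplementary minimum tax:
  Adjusted income: 309000 kr + 30000 kr + 4000 kr = 343000 kr
  Less exemption 41000 kr → base 302000 kr
  302000 kr × 15% = 45300 kr

45340 kr > 45300 kr, so the mainline income levy governs.

45340 kr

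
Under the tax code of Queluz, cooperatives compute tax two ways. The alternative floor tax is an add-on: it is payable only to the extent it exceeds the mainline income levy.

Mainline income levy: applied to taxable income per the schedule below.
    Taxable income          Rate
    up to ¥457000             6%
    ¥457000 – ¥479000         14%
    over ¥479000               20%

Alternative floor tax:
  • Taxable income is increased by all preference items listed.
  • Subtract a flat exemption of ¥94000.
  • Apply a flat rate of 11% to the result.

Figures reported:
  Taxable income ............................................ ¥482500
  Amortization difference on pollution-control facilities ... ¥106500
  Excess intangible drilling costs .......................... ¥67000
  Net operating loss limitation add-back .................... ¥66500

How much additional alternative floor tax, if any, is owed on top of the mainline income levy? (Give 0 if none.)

¥37935

Alternative floor tax:
  Adjusted income: ¥482500 + ¥106500 + ¥67000 + ¥66500 = ¥722500
  Less exemption ¥94000 → base ¥628500
  ¥628500 × 11% = ¥69135

Mainline income levy:
  ¥457000 × 6% = ¥27420
  ¥22000 × 14% = ¥3080
  ¥3500 × 20% = ¥700
  → ¥31200

Excess of alternative floor tax over mainline income levy: ¥69135 − ¥31200 = ¥37935.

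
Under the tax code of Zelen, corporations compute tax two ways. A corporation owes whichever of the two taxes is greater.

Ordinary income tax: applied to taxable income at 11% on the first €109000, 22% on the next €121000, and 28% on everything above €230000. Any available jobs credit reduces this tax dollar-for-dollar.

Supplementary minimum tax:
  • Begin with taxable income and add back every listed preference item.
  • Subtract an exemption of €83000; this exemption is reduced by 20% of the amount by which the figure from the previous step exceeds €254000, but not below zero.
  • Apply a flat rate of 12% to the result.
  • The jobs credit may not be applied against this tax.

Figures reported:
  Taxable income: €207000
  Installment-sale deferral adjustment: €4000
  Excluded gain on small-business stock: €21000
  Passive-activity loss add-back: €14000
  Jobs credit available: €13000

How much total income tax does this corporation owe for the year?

Ordinary income tax:
  €109000 × 11% = €11990
  €98000 × 22% = €21560
  → €33550
  Less jobs credit €13000 → €20550

Supplementary minimum tax:
  Adjusted income: €207000 + €4000 + €21000 + €14000 = €246000
  Exemption: €246000 ≤ €254000, so full €83000 applies
  Base: €246000 − €83000 = €163000
  €163000 × 12% = €19560

€20550 > €19560, so the ordinary income tax governs.

€20550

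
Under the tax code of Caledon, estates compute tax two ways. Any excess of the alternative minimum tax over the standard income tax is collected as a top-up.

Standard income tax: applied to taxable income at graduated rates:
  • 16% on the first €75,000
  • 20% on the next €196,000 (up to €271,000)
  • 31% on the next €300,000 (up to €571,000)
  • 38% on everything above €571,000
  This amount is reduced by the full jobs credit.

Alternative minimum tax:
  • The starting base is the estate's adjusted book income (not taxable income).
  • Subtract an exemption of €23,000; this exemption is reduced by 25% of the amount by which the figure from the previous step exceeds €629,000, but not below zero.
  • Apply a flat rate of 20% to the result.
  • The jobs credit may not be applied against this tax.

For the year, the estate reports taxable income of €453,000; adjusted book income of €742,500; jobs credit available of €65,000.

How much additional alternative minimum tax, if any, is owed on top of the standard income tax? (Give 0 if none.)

Alternative minimum tax:
  Base (adjusted book income): €742,500
  Exemption: 25% × (€742,500 − €629,000) = €28,375 ≥ €23,000, so the exemption is fully phased out
  Base: €742,500 − €0 = €742,500
  €742,500 × 20% = €148,500

Standard income tax:
  €75,000 × 16% = €12,000
  €196,000 × 20% = €39,200
  €182,000 × 31% = €56,420
  → €107,620
  Less jobs credit €65,000 → €42,620

Excess of alternative minimum tax over standard income tax: €148,500 − €42,620 = €105,880.

€105,880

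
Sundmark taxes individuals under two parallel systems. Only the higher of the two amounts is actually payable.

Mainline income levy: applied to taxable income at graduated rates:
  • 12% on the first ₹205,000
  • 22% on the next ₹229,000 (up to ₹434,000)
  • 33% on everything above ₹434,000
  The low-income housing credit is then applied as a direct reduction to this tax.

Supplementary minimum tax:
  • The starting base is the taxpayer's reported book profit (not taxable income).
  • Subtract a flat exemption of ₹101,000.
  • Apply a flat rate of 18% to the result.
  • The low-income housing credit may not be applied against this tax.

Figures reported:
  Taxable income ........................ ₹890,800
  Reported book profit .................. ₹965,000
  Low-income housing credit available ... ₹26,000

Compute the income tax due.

₹199,724

Mainline income levy:
  ₹205,000 × 12% = ₹24,600
  ₹229,000 × 22% = ₹50,380
  ₹456,800 × 33% = ₹150,744
  → ₹225,724
  Less low-income housing credit ₹26,000 → ₹199,724

Supplementary minimum tax:
  Base (reported book profit): ₹965,000
  Less exemption ₹101,000 → base ₹864,000
  ₹864,000 × 18% = ₹155,520

₹199,724 > ₹155,520, so the mainline income levy governs.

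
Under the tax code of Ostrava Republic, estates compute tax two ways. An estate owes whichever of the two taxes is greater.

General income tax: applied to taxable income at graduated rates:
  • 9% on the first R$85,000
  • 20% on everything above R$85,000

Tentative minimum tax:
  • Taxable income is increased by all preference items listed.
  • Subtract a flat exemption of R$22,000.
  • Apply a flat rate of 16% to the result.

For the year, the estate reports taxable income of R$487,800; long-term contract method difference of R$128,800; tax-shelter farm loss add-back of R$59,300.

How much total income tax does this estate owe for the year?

Tentative minimum tax:
  Adjusted income: R$487,800 + R$128,800 + R$59,300 = R$675,900
  Less exemption R$22,000 → base R$653,900
  R$653,900 × 16% = R$104,624

General income tax:
  R$85,000 × 9% = R$7,650
  R$402,800 × 20% = R$80,560
  → R$88,210

R$104,624 > R$88,210, so the tentative minimum tax is the binding amount.

R$104,624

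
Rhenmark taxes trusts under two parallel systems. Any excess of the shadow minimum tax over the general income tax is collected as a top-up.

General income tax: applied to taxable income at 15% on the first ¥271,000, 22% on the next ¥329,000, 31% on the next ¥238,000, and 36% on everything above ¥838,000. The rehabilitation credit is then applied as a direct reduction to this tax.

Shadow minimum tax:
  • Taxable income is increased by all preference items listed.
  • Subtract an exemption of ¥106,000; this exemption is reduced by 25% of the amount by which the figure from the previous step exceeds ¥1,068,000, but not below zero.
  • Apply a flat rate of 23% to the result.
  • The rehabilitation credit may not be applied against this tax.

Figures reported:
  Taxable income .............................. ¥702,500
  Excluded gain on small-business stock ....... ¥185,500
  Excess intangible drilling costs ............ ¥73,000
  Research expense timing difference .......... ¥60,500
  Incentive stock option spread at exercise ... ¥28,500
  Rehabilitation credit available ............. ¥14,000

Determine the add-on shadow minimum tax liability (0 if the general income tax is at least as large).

General income tax:
  ¥271,000 × 15% = ¥40,650
  ¥329,000 × 22% = ¥72,380
  ¥102,500 × 31% = ¥31,775
  → ¥144,805
  Less rehabilitation credit ¥14,000 → ¥130,805

Shadow minimum tax:
  Adjusted income: ¥702,500 + ¥185,500 + ¥73,000 + ¥60,500 + ¥28,500 = ¥1,050,000
  Exemption: ¥1,050,000 ≤ ¥1,068,000, so full ¥106,000 applies
  Base: ¥1,050,000 − ¥106,000 = ¥944,000
  ¥944,000 × 23% = ¥217,120

Excess of shadow minimum tax over general income tax: ¥217,120 − ¥130,805 = ¥86,315.

¥86,315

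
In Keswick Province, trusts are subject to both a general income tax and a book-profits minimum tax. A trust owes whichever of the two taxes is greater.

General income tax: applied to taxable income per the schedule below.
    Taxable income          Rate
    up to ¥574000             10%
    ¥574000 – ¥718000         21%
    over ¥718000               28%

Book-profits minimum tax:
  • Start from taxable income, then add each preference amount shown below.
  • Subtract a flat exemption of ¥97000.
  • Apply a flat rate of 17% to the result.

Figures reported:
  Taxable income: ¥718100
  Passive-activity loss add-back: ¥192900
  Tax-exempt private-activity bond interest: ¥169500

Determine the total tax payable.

¥167195

Book-profits minimum tax:
  Adjusted income: ¥718100 + ¥192900 + ¥169500 = ¥1080500
  Less exemption ¥97000 → base ¥983500
  ¥983500 × 17% = ¥167195

General income tax:
  ¥574000 × 10% = ¥57400
  ¥144000 × 21% = ¥30240
  ¥100 × 28% = ¥28
  → ¥87668

¥167195 > ¥87668, so the book-profits minimum tax is the binding amount.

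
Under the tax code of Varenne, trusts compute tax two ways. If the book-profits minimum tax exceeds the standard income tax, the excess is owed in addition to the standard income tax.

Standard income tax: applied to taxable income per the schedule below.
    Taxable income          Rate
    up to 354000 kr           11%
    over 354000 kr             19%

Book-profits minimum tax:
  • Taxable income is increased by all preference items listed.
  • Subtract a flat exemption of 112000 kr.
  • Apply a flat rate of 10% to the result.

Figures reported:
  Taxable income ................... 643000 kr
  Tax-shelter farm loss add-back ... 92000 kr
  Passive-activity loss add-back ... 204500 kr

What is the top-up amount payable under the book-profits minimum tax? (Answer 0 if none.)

Book-profits minimum tax:
  Adjusted income: 643000 kr + 92000 kr + 204500 kr = 939500 kr
  Less exemption 112000 kr → base 827500 kr
  827500 kr × 10% = 82750 kr

Standard income tax:
  354000 kr × 11% = 38940 kr
  289000 kr × 19% = 54910 kr
  → 93850 kr

82750 kr ≤ 93850 kr, so no add-on is due.

0 kr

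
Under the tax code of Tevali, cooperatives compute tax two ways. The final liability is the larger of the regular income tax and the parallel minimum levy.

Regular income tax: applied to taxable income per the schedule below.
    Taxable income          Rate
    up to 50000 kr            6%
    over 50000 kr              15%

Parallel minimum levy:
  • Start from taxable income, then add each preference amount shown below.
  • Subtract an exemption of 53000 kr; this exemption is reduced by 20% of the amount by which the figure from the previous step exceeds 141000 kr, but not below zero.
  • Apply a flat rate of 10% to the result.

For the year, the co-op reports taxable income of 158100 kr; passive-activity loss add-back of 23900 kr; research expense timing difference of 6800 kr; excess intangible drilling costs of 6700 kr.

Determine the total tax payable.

Regular income tax:
  50000 kr × 6% = 3000 kr
  108100 kr × 15% = 16215 kr
  → 19215 kr

Parallel minimum levy:
  Adjusted income: 158100 kr + 23900 kr + 6800 kr + 6700 kr = 195500 kr
  Exemption: 53000 kr − 20% × (195500 kr − 141000 kr) = 53000 kr − 10900 kr = 42100 kr
  Base: 195500 kr − 42100 kr = 153400 kr
  153400 kr × 10% = 15340 kr

19215 kr > 15340 kr, so the regular income tax governs.

19215 kr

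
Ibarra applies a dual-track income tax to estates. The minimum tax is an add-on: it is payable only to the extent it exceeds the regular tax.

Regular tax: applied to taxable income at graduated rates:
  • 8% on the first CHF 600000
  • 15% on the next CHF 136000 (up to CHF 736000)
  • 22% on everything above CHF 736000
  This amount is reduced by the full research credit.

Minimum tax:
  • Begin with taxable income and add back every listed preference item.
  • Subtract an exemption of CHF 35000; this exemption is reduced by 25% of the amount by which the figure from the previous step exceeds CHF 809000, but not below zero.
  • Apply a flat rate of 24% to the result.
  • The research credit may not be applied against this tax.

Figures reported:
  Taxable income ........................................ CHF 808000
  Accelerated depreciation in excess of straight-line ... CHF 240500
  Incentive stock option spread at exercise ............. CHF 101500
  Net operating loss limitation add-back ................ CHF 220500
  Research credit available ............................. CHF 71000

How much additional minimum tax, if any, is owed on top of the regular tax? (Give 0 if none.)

CHF 315680

Minimum tax:
  Adjusted income: CHF 808000 + CHF 240500 + CHF 101500 + CHF 220500 = CHF 1370500
  Exemption: 25% × (CHF 1370500 − CHF 809000) = CHF 140375 ≥ CHF 35000, so the exemption is fully phased out
  Base: CHF 1370500 − CHF 0 = CHF 1370500
  CHF 1370500 × 24% = CHF 328920

Regular tax:
  CHF 600000 × 8% = CHF 48000
  CHF 136000 × 15% = CHF 20400
  CHF 72000 × 22% = CHF 15840
  → CHF 84240
  Less research credit CHF 71000 → CHF 13240

Excess of minimum tax over regular tax: CHF 328920 − CHF 13240 = CHF 315680.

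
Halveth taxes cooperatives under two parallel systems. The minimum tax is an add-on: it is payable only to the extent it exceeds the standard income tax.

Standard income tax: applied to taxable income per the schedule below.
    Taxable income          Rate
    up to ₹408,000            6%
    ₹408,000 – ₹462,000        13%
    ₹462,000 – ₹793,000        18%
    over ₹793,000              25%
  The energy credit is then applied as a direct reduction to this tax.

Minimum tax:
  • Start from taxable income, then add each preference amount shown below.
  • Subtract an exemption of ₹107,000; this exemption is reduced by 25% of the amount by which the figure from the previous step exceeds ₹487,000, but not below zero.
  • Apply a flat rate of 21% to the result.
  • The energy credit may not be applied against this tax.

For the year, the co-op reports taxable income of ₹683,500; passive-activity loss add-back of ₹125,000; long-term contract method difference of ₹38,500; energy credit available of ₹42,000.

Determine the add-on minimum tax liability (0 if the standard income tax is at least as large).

Standard income tax:
  ₹408,000 × 6% = ₹24,480
  ₹54,000 × 13% = ₹7,020
  ₹221,500 × 18% = ₹39,870
  → ₹71,370
  Less energy credit ₹42,000 → ₹29,370

Minimum tax:
  Adjusted income: ₹683,500 + ₹125,000 + ₹38,500 = ₹847,000
  Exemption: ₹107,000 − 25% × (₹847,000 − ₹487,000) = ₹107,000 − ₹90,000 = ₹17,000
  Base: ₹847,000 − ₹17,000 = ₹830,000
  ₹830,000 × 21% = ₹174,300

Excess of minimum tax over standard income tax: ₹174,300 − ₹29,370 = ₹144,930.

₹144,930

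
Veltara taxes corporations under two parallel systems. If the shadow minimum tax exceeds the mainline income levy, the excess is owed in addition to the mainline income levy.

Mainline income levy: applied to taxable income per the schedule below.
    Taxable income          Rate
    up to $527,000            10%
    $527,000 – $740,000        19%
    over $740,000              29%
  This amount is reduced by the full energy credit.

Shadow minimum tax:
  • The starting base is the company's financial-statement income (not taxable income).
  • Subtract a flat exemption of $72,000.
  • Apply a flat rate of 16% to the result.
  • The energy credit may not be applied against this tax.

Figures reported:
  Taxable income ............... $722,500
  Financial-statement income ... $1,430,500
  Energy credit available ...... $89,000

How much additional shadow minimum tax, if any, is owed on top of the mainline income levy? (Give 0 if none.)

Shadow minimum tax:
  Base (financial-statement income): $1,430,500
  Less exemption $72,000 → base $1,358,500
  $1,358,500 × 16% = $217,360

Mainline income levy:
  $527,000 × 10% = $52,700
  $195,500 × 19% = $37,145
  → $89,845
  Less energy credit $89,000 → $845

Excess of shadow minimum tax over mainline income levy: $217,360 − $845 = $216,515.

$216,515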